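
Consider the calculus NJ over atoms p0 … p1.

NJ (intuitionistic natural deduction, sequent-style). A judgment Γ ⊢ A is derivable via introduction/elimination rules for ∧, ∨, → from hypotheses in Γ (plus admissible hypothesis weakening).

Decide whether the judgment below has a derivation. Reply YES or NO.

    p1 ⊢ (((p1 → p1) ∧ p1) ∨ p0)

Proof tree:
[∨I₁] p1 ⊢ (((p1 → p1) ∧ p1) ∨ p0)
  [∧I] p1 ⊢ ((p1 → p1) ∧ p1)
    [→I]  ⊢ (p1 → p1)
      [Ax] p1 ⊢ p1
    [Ax] p1 ⊢ p1

Result: YES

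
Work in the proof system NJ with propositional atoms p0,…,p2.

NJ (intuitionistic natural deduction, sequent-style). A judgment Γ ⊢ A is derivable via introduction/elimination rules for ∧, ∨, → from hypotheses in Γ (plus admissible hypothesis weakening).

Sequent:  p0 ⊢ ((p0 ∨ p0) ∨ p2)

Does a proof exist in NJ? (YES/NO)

Derivation (root first):
[∨I₁] p0 ⊢ ((p0 ∨ p0) ∨ p2)
  [∨I₂] p0 ⊢ (p0 ∨ p0)
    [Ax] p0 ⊢ p0

Result: YES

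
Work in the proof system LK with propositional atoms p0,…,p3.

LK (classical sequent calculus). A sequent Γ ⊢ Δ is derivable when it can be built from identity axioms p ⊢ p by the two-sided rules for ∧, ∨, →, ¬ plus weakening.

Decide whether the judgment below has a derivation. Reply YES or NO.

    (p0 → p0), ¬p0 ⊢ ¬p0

Proof tree:
[¬R] (p0 → p0), ¬p0 ⊢ ¬p0
  [¬L] p0, (p0 → p0), ¬p0 ⊢ 
    [→L] p0, (p0 → p0) ⊢ p0
      [WR] p0 ⊢ p0, p0
        [Ax] p0 ⊢ p0
      [WR] p0 ⊢ p0, p0
        [Ax] p0 ⊢ p0

Result: YES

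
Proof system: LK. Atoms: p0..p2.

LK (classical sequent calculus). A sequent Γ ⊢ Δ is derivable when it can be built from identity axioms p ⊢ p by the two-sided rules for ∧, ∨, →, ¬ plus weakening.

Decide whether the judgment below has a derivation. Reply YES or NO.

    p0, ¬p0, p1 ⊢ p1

Derivation trace:
[WL] p0, ¬p0, p1 ⊢ p1
  [WR] p0, ¬p0 ⊢ p1
    [¬L] p0, ¬p0 ⊢ 
      [Ax] p0 ⊢ p0

Result: YES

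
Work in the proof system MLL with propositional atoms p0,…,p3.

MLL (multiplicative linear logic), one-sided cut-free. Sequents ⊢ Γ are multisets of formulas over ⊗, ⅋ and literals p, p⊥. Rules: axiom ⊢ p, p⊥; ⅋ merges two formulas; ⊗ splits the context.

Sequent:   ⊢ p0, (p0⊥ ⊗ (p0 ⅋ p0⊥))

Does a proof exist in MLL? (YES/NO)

Derivation trace:
[⊗]  ⊢ p0, (p0⊥ ⊗ (p0 ⅋ p0⊥))
  [Ax]  ⊢ p0, p0⊥
  [⅋]  ⊢ (p0 ⅋ p0⊥)
    [Ax]  ⊢ p0, p0⊥

Result: YES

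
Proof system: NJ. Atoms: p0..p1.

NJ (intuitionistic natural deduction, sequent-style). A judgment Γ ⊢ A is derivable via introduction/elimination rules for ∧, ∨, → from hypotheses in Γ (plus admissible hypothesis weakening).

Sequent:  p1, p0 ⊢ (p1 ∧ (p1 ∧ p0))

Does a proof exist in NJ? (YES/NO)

Derivation trace:
[∧I] p1, p0 ⊢ (p1 ∧ (p1 ∧ p0))
  [→E] p1 ⊢ p1
    [→I]  ⊢ (p1 → p1)
      [Ax] p1 ⊢ p1
    [Ax] p1 ⊢ p1
  [∧I] p1, p0 ⊢ (p1 ∧ p0)
    [Ax] p1 ⊢ p1
    [Ax] p0 ⊢ p0

Result: YES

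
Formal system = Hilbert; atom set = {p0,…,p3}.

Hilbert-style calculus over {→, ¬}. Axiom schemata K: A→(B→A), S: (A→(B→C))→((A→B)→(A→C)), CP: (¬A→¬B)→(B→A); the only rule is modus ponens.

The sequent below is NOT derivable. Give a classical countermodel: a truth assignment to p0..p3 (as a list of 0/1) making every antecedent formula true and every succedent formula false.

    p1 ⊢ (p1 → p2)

Enumerate valuations to refute Γ ⊢ Δ:
  v=0000: Γ:[p1=F] Δ:[(p1 → p2)=T] refutes=False
  v=0001: Γ:[p1=F] Δ:[(p1 → p2)=T] refutes=False
  v=0010: Γ:[p1=F] Δ:[(p1 → p2)=T] refutes=False
  v=0011: Γ:[p1=F] Δ:[(p1 → p2)=T] refutes=False
  v=0100: Γ:[p1=T] Δ:[(p1 → p2)=F] refutes=True  ← countermodel

Result: [0, 1, 0, 0]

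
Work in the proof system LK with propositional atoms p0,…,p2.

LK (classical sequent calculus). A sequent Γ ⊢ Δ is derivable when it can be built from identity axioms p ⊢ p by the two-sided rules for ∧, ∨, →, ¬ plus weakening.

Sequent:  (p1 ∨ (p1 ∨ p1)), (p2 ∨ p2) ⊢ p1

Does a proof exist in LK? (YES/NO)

Proof tree:
[∨L] (p1 ∨ (p1 ∨ p1)), (p2 ∨ p2) ⊢ p1
  [WL] (p1 ∨ (p1 ∨ p1)), p2 ⊢ p1
    [∨L] (p1 ∨ (p1 ∨ p1)) ⊢ p1
      [Ax] p1 ⊢ p1
      [∨L] (p1 ∨ p1) ⊢ p1
        [Ax] p1 ⊢ p1
        [Ax] p1 ⊢ p1
  [WL] (p1 ∨ (p1 ∨ p1)), p2 ⊢ p1
    [∨L] (p1 ∨ (p1 ∨ p1)) ⊢ p1
      [Ax] p1 ⊢ p1
      [∨L] (p1 ∨ p1) ⊢ p1
        [Ax] p1 ⊢ p1
        [Ax] p1 ⊢ p1

Result: YES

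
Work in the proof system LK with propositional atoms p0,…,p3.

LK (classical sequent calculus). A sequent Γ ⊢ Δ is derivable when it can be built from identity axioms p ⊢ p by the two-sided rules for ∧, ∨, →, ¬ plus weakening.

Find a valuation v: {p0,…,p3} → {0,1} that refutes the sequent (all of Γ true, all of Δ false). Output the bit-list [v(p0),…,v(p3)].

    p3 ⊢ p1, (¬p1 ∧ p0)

Truth-table refutation:
  v=0000: Γ:[p3=F] Δ:[p1=F, (¬p1 ∧ p0)=F] refutes=False
  v=0001: Γ:[p3=T] Δ:[p1=F, (¬p1 ∧ p0)=F] refutes=True  ← countermodel

Result: [0, 0, 0, 1]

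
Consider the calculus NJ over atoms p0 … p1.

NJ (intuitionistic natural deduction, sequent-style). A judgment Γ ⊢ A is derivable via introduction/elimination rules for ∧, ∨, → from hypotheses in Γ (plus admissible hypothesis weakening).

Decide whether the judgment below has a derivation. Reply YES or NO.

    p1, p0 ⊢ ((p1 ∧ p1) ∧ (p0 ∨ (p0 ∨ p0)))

Proof tree:
[∧I] p1, p0 ⊢ ((p1 ∧ p1) ∧ (p0 ∨ (p0 ∨ p0)))
  [Wk] p1, p0 ⊢ (p1 ∧ p1)
    [∧I] p1 ⊢ (p1 ∧ p1)
      [Ax] p1 ⊢ p1
      [Ax] p1 ⊢ p1
  [∨I₂] p0 ⊢ (p0 ∨ (p0 ∨ p0))
    [∨I₂] p0 ⊢ (p0 ∨ p0)
      [Ax] p0 ⊢ p0

Result: YES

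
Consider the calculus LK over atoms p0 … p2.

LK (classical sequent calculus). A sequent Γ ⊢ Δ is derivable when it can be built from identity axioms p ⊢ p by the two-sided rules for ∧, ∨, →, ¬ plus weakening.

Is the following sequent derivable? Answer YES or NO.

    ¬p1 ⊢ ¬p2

Enumerate valuations to refute Γ ⊢ Δ:
  v=000: Γ:[¬p1=T] Δ:[¬p2=T] refutes=False
  v=001: Γ:[¬p1=T] Δ:[¬p2=F] refutes=True  ← countermodel

Result: NO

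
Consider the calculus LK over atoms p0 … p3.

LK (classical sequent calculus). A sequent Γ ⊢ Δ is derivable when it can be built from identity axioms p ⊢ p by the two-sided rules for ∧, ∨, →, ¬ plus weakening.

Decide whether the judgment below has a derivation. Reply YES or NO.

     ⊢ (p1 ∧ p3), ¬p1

Enumerate valuations to refute Γ ⊢ Δ:
  v=0000: Γ:[] Δ:[(p1 ∧ p3)=F, ¬p1=T] refutes=False
  v=0001: Γ:[] Δ:[(p1 ∧ p3)=F, ¬p1=T] refutes=False
  v=0010: Γ:[] Δ:[(p1 ∧ p3)=F, ¬p1=T] refutes=False
  v=0011: Γ:[] Δ:[(p1 ∧ p3)=F, ¬p1=T] refutes=False
  v=0100: Γ:[] Δ:[(p1 ∧ p3)=F, ¬p1=F] refutes=True  ← countermodel

Result: NO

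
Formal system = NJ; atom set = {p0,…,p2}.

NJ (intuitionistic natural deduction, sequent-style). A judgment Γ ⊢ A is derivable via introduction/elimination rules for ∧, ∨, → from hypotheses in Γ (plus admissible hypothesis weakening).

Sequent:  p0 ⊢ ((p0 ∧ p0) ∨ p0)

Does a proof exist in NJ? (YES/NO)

Derivation trace:
[∨I₁] p0 ⊢ ((p0 ∧ p0) ∨ p0)
  [∧I] p0 ⊢ (p0 ∧ p0)
    [Ax] p0 ⊢ p0
    [Ax] p0 ⊢ p0

Result: YES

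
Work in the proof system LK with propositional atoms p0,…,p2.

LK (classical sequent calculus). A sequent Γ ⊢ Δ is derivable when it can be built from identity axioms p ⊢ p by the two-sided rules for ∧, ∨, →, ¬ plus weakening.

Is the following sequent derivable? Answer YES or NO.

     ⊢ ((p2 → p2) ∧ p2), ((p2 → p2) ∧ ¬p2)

Derivation trace:
[∧R]  ⊢ ((p2 → p2) ∧ p2), ((p2 → p2) ∧ ¬p2)
  [→R]  ⊢ (p2 → p2)
    [Ax] p2 ⊢ p2
  [¬R]  ⊢ ((p2 → p2) ∧ p2), ¬p2
    [∧R] p2 ⊢ ((p2 → p2) ∧ p2)
      [→R]  ⊢ (p2 → p2)
        [Ax] p2 ⊢ p2
      [Ax] p2 ⊢ p2

Result: YES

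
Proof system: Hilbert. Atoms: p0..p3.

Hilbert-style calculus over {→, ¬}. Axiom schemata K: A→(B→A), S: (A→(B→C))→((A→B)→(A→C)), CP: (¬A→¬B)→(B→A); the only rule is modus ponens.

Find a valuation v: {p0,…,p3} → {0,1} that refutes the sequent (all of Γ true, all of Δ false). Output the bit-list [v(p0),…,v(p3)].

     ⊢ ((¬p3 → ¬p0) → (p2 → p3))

Enumerate valuations to refute Γ ⊢ Δ:
  v=0000: Γ:[] Δ:[((¬p3 → ¬p0) → (p2 → p3))=T] refutes=False
  v=0001: Γ:[] Δ:[((¬p3 → ¬p0) → (p2 → p3))=T] refutes=False
  v=0010: Γ:[] Δ:[((¬p3 → ¬p0) → (p2 → p3))=F] refutes=True  ← countermodel

Result: [0, 0, 1, 0]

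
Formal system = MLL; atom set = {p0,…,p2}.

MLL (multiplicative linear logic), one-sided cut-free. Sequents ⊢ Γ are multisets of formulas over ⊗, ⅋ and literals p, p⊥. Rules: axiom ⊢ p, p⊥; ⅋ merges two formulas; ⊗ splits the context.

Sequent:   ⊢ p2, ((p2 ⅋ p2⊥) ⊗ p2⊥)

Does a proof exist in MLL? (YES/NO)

Derivation trace:
[⊗]  ⊢ p2, ((p2 ⅋ p2⊥) ⊗ p2⊥)
  [⅋]  ⊢ (p2 ⅋ p2⊥)
    [Ax]  ⊢ p2, p2⊥
  [Ax]  ⊢ p2, p2⊥

Result: YES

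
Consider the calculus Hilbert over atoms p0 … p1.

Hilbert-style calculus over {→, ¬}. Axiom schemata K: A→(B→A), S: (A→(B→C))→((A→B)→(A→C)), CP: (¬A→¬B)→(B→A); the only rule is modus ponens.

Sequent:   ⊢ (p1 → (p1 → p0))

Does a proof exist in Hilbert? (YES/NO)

Search for a countermodel by truth-table:
  v=00: Γ:[] Δ:[(p1 → (p1 → p0))=T] refutes=False
  v=01: Γ:[] Δ:[(p1 → (p1 → p0))=F] refutes=True  ← countermodel

Result: NO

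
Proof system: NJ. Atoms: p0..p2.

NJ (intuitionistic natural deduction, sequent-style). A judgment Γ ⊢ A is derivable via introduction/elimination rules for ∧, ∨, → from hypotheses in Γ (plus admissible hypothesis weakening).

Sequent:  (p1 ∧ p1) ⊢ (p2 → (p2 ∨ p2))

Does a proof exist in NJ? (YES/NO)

Proof tree:
[Wk] (p1 ∧ p1) ⊢ (p2 → (p2 ∨ p2))
  [→I]  ⊢ (p2 → (p2 ∨ p2))
    [∨I₁] p2 ⊢ (p2 ∨ p2)
      [Ax] p2 ⊢ p2

Result: YES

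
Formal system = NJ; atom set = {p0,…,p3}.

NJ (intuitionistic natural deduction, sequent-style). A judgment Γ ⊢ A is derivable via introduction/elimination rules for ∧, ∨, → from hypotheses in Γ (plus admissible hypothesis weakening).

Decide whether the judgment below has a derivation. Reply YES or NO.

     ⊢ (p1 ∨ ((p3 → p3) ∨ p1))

Proof tree:
[∨I₂]  ⊢ (p1 ∨ ((p3 → p3) ∨ p1))
  [∨I₁]  ⊢ ((p3 → p3) ∨ p1)
    [→I]  ⊢ (p3 → p3)
      [Ax] p3 ⊢ p3

Result: YES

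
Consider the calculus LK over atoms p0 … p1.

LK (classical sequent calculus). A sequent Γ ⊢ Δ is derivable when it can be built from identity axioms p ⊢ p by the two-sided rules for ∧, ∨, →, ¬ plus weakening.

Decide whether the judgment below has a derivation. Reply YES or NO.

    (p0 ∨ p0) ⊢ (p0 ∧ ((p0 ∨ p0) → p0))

Proof tree:
[∧R] (p0 ∨ p0) ⊢ (p0 ∧ ((p0 ∨ p0) → p0))
  [∨L] (p0 ∨ p0) ⊢ p0
    [Ax] p0 ⊢ p0
    [Ax] p0 ⊢ p0
  [→R]  ⊢ ((p0 ∨ p0) → p0)
    [∨L] (p0 ∨ p0) ⊢ p0
      [Ax] p0 ⊢ p0
      [Ax] p0 ⊢ p0

Result: YES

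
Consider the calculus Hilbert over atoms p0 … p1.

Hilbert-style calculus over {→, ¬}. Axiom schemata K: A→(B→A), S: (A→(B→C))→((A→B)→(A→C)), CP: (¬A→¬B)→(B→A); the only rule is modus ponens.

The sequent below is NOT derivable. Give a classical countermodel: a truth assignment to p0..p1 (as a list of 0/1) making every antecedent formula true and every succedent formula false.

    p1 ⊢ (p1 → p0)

Enumerate valuations to refute Γ ⊢ Δ:
  v=00: Γ:[p1=F] Δ:[(p1 → p0)=T] refutes=False
  v=01: Γ:[p1=T] Δ:[(p1 → p0)=F] refutes=True  ← countermodel

Result: [0, 1]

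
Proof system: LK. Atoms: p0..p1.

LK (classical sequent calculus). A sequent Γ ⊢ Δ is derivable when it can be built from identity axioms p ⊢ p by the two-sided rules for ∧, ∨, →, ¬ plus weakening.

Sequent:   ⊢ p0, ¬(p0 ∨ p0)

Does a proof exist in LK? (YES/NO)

Proof tree:
[¬R]  ⊢ p0, ¬(p0 ∨ p0)
  [∨L] (p0 ∨ p0) ⊢ p0
    [Ax] p0 ⊢ p0
    [Ax] p0 ⊢ p0

Result: YES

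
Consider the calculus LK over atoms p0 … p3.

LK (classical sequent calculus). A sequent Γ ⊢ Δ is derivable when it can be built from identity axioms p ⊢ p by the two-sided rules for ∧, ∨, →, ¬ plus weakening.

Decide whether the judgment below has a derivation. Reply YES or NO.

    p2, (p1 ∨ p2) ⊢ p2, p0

Proof tree:
[∨L] p2, (p1 ∨ p2) ⊢ p2, p0
  [WL] p2, p1 ⊢ p2
    [Ax] p2 ⊢ p2
  [WR] p2 ⊢ p2, p0
    [Ax] p2 ⊢ p2

Result: YES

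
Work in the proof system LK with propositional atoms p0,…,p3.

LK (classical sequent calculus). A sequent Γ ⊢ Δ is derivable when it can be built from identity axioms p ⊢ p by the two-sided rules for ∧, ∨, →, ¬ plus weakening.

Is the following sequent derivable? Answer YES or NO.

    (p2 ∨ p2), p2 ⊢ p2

Derivation trace:
[WL] (p2 ∨ p2), p2 ⊢ p2
  [∨L] (p2 ∨ p2) ⊢ p2
    [Ax] p2 ⊢ p2
    [Ax] p2 ⊢ p2

Result: YES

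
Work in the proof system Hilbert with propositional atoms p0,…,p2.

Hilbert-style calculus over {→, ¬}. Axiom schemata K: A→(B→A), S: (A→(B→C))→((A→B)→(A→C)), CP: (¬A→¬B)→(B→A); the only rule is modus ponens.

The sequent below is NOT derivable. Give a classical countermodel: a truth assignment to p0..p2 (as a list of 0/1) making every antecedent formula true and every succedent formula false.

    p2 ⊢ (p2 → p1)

Enumerate valuations to refute Γ ⊢ Δ:
  v=000: Γ:[p2=F] Δ:[(p2 → p1)=T] refutes=False
  v=001: Γ:[p2=T] Δ:[(p2 → p1)=F] refutes=True  ← countermodel

Result: [0, 0, 1]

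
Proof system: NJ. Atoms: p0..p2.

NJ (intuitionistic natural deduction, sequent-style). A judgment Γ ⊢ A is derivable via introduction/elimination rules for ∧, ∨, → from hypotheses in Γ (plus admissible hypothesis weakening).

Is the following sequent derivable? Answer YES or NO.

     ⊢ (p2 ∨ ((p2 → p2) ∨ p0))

Derivation (root first):
[∨I₂]  ⊢ (p2 ∨ ((p2 → p2) ∨ p0))
  [∨I₁]  ⊢ ((p2 → p2) ∨ p0)
    [→I]  ⊢ (p2 → p2)
      [Ax] p2 ⊢ p2

Result: YES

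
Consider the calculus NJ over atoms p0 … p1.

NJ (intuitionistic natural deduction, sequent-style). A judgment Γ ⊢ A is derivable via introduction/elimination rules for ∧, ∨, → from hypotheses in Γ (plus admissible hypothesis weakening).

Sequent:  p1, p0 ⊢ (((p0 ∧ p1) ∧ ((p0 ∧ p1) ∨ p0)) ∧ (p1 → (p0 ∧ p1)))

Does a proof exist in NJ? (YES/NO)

Derivation trace:
[∧I] p1, p0 ⊢ (((p0 ∧ p1) ∧ ((p0 ∧ p1) ∨ p0)) ∧ (p1 → (p0 ∧ p1)))
  [∧I] p1, p0 ⊢ ((p0 ∧ p1) ∧ ((p0 ∧ p1) ∨ p0))
    [∧I] p1, p0 ⊢ (p0 ∧ p1)
      [Ax] p0 ⊢ p0
      [Ax] p1 ⊢ p1
    [∨I₁] p1, p0 ⊢ ((p0 ∧ p1) ∨ p0)
      [∧I] p1, p0 ⊢ (p0 ∧ p1)
        [Ax] p0 ⊢ p0
        [Ax] p1 ⊢ p1
  [→I] p0 ⊢ (p1 → (p0 ∧ p1))
    [∧I] p1, p0 ⊢ (p0 ∧ p1)
      [Ax] p0 ⊢ p0
      [Ax] p1 ⊢ p1

Result: YES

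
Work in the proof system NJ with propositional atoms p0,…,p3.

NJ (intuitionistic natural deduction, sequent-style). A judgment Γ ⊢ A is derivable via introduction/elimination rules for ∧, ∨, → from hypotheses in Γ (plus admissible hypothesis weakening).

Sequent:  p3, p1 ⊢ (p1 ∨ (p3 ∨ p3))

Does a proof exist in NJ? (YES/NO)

Derivation trace:
[Wk] p3, p1 ⊢ (p1 ∨ (p3 ∨ p3))
  [∨I₂] p3 ⊢ (p1 ∨ (p3 ∨ p3))
    [∨I₂] p3 ⊢ (p3 ∨ p3)
      [Ax] p3 ⊢ p3

Result: YES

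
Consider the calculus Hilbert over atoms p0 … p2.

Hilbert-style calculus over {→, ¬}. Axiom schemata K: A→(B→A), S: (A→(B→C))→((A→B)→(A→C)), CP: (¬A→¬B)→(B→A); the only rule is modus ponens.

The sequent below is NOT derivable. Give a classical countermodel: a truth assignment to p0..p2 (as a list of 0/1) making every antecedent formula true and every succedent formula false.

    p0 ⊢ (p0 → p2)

Search for a countermodel by truth-table:
  v=000: Γ:[p0=F] Δ:[(p0 → p2)=T] refutes=False
  v=001: Γ:[p0=F] Δ:[(p0 → p2)=T] refutes=False
  v=010: Γ:[p0=F] Δ:[(p0 → p2)=T] refutes=False
  v=011: Γ:[p0=F] Δ:[(p0 → p2)=T] refutes=False
  v=100: Γ:[p0=T] Δ:[(p0 → p2)=F] refutes=True  ← countermodel

Result: [1, 0, 0]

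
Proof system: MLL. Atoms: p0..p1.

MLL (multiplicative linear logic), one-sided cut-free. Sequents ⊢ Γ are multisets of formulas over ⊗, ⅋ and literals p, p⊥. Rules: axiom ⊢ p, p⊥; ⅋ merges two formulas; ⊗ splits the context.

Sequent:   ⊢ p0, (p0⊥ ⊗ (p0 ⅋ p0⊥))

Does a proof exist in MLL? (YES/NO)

Derivation trace:
[⊗]  ⊢ p0, (p0⊥ ⊗ (p0 ⅋ p0⊥))
  [Ax]  ⊢ p0, p0⊥
  [⅋]  ⊢ (p0 ⅋ p0⊥)
    [Ax]  ⊢ p0, p0⊥

Result: YES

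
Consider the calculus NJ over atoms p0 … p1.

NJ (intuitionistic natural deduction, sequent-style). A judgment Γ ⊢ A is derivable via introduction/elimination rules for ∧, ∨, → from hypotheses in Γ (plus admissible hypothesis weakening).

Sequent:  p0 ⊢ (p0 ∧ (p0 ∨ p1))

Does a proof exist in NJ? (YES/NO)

Derivation (root first):
[∧I] p0 ⊢ (p0 ∧ (p0 ∨ p1))
  [Ax] p0 ⊢ p0
  [∨I₁] p0 ⊢ (p0 ∨ p1)
    [Ax] p0 ⊢ p0

Result: YES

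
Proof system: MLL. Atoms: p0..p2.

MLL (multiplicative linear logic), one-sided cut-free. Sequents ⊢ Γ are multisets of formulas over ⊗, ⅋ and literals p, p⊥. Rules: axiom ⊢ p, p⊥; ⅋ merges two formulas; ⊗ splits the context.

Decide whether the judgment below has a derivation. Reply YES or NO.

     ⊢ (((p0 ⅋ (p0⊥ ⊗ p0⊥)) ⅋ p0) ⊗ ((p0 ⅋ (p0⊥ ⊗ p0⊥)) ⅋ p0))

Proof tree:
[⊗]  ⊢ (((p0 ⅋ (p0⊥ ⊗ p0⊥)) ⅋ p0) ⊗ ((p0 ⅋ (p0⊥ ⊗ p0⊥)) ⅋ p0))
  [⅋]  ⊢ ((p0 ⅋ (p0⊥ ⊗ p0⊥)) ⅋ p0)
    [⅋]  ⊢ p0, (p0 ⅋ (p0⊥ ⊗ p0⊥))
      [⊗]  ⊢ p0, p0, (p0⊥ ⊗ p0⊥)
        [Ax]  ⊢ p0, p0⊥
        [Ax]  ⊢ p0, p0⊥
  [⅋]  ⊢ ((p0 ⅋ (p0⊥ ⊗ p0⊥)) ⅋ p0)
    [⅋]  ⊢ p0, (p0 ⅋ (p0⊥ ⊗ p0⊥))
      [⊗]  ⊢ p0, p0, (p0⊥ ⊗ p0⊥)
        [Ax]  ⊢ p0, p0⊥
        [Ax]  ⊢ p0, p0⊥

Result: YES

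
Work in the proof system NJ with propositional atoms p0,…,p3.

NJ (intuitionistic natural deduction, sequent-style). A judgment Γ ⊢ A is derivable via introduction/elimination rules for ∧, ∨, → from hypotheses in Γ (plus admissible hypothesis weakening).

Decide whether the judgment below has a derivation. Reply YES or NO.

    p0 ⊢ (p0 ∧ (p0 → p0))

Proof tree:
[∧I] p0 ⊢ (p0 ∧ (p0 → p0))
  [Ax] p0 ⊢ p0
  [→I]  ⊢ (p0 → p0)
    [Ax] p0 ⊢ p0

Result: YES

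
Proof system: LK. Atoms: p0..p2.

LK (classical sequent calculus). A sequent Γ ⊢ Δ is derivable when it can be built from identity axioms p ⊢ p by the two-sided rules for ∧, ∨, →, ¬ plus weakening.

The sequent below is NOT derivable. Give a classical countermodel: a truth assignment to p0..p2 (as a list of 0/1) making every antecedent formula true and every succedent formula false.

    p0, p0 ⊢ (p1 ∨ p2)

Enumerate valuations to refute Γ ⊢ Δ:
  v=000: Γ:[p0=F, p0=F] Δ:[(p1 ∨ p2)=F] refutes=False
  v=001: Γ:[p0=F, p0=F] Δ:[(p1 ∨ p2)=T] refutes=False
  v=010: Γ:[p0=F, p0=F] Δ:[(p1 ∨ p2)=T] refutes=False
  v=011: Γ:[p0=F, p0=F] Δ:[(p1 ∨ p2)=T] refutes=False
  v=100: Γ:[p0=T, p0=T] Δ:[(p1 ∨ p2)=F] refutes=True  ← countermodel

Result: [1, 0, 0]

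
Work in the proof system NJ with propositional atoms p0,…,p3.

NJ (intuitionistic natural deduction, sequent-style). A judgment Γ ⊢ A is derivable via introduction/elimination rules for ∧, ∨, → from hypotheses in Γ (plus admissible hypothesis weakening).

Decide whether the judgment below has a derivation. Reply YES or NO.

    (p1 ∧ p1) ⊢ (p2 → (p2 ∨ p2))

Proof tree:
[Wk] (p1 ∧ p1) ⊢ (p2 → (p2 ∨ p2))
  [→I]  ⊢ (p2 → (p2 ∨ p2))
    [∨I₁] p2 ⊢ (p2 ∨ p2)
      [Ax] p2 ⊢ p2

Result: YES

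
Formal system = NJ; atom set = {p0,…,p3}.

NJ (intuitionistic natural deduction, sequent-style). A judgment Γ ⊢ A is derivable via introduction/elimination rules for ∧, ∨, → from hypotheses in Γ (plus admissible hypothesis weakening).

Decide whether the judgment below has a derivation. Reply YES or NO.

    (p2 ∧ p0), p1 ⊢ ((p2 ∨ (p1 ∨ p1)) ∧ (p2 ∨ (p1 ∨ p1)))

Proof tree:
[∧I] (p2 ∧ p0), p1 ⊢ ((p2 ∨ (p1 ∨ p1)) ∧ (p2 ∨ (p1 ∨ p1)))
  [Wk] p1, (p2 ∧ p0) ⊢ (p2 ∨ (p1 ∨ p1))
    [∨I₂] p1 ⊢ (p2 ∨ (p1 ∨ p1))
      [∨I₁] p1 ⊢ (p1 ∨ p1)
        [Ax] p1 ⊢ p1
  [Wk] p1, (p2 ∧ p0) ⊢ (p2 ∨ (p1 ∨ p1))
    [∨I₂] p1 ⊢ (p2 ∨ (p1 ∨ p1))
      [∨I₁] p1 ⊢ (p1 ∨ p1)
        [Ax] p1 ⊢ p1

Result: YES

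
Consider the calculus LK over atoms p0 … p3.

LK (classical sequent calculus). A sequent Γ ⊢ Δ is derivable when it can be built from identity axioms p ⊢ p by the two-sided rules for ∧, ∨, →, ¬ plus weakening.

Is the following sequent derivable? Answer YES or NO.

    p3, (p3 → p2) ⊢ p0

Truth-table refutation:
  v=0000: Γ:[p3=F, (p3 → p2)=T] Δ:[p0=F] refutes=False
  v=0001: Γ:[p3=T, (p3 → p2)=F] Δ:[p0=F] refutes=False
  v=0010: Γ:[p3=F, (p3 → p2)=T] Δ:[p0=F] refutes=False
  v=0011: Γ:[p3=T, (p3 → p2)=T] Δ:[p0=F] refutes=True  ← countermodel

Result: NO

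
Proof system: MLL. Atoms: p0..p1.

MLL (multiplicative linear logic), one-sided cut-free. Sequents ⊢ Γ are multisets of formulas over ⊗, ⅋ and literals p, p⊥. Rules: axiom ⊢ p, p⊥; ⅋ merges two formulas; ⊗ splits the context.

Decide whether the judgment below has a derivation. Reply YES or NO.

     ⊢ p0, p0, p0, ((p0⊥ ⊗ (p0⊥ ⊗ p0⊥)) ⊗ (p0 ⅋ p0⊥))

Proof tree:
[⊗]  ⊢ p0, p0, p0, ((p0⊥ ⊗ (p0⊥ ⊗ p0⊥)) ⊗ (p0 ⅋ p0⊥))
  [⊗]  ⊢ p0, p0, p0, (p0⊥ ⊗ (p0⊥ ⊗ p0⊥))
    [Ax]  ⊢ p0, p0⊥
    [⊗]  ⊢ p0, p0, (p0⊥ ⊗ p0⊥)
      [Ax]  ⊢ p0, p0⊥
      [Ax]  ⊢ p0, p0⊥
  [⅋]  ⊢ (p0 ⅋ p0⊥)
    [Ax]  ⊢ p0, p0⊥

Result: YES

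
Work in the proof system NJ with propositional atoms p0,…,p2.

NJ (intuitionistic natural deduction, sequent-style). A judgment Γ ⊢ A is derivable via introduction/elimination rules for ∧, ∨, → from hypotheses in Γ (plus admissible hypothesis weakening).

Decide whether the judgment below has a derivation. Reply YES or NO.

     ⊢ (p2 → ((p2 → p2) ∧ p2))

Derivation (root first):
[→I]  ⊢ (p2 → ((p2 → p2) ∧ p2))
  [∧I] p2 ⊢ ((p2 → p2) ∧ p2)
    [→I]  ⊢ (p2 → p2)
      [Ax] p2 ⊢ p2
    [Ax] p2 ⊢ p2

Result: YES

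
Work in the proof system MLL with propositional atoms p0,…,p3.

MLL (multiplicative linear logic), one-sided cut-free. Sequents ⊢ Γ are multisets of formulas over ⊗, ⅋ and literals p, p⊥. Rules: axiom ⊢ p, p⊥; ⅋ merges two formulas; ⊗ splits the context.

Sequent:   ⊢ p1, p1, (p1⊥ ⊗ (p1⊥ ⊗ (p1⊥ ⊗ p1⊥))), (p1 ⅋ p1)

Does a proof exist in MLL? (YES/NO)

Derivation trace:
[⅋]  ⊢ p1, p1, (p1⊥ ⊗ (p1⊥ ⊗ (p1⊥ ⊗ p1⊥))), (p1 ⅋ p1)
  [⊗]  ⊢ p1, p1, p1, p1, (p1⊥ ⊗ (p1⊥ ⊗ (p1⊥ ⊗ p1⊥)))
    [Ax]  ⊢ p1, p1⊥
    [⊗]  ⊢ p1, p1, p1, (p1⊥ ⊗ (p1⊥ ⊗ p1⊥))
      [Ax]  ⊢ p1, p1⊥
      [⊗]  ⊢ p1, p1, (p1⊥ ⊗ p1⊥)
        [Ax]  ⊢ p1, p1⊥
        [Ax]  ⊢ p1, p1⊥

Result: YES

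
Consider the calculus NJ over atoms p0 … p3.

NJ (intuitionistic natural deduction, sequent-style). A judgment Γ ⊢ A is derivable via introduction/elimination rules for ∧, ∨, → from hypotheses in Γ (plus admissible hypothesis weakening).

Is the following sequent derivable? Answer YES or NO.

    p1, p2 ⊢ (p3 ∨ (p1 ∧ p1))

Proof tree:
[∨I₂] p1, p2 ⊢ (p3 ∨ (p1 ∧ p1))
  [∧I] p1, p2 ⊢ (p1 ∧ p1)
    [Ax] p1 ⊢ p1
    [Wk] p1, p2 ⊢ p1
      [Ax] p1 ⊢ p1

Result: YES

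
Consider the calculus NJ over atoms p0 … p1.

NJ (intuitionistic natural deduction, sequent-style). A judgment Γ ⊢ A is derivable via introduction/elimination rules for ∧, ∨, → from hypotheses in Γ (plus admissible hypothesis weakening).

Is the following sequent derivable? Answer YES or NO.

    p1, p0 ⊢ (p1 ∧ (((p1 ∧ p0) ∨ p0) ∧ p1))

Proof tree:
[∧I] p1, p0 ⊢ (p1 ∧ (((p1 ∧ p0) ∨ p0) ∧ p1))
  [Ax] p1 ⊢ p1
  [∧I] p1, p0 ⊢ (((p1 ∧ p0) ∨ p0) ∧ p1)
    [∨I₁] p1, p0 ⊢ ((p1 ∧ p0) ∨ p0)
      [∧I] p1, p0 ⊢ (p1 ∧ p0)
        [Ax] p1 ⊢ p1
        [Ax] p0 ⊢ p0
    [Ax] p1 ⊢ p1

Result: YES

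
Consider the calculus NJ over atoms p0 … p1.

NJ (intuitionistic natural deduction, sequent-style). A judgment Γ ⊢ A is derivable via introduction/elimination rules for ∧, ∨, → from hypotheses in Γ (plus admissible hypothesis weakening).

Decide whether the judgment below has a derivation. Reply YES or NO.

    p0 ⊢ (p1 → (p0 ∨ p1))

Derivation (root first):
[→I] p0 ⊢ (p1 → (p0 ∨ p1))
  [∨I₂] p1, p0 ⊢ (p0 ∨ p1)
    [Wk] p1, p0 ⊢ p1
      [Ax] p1 ⊢ p1

Result: YES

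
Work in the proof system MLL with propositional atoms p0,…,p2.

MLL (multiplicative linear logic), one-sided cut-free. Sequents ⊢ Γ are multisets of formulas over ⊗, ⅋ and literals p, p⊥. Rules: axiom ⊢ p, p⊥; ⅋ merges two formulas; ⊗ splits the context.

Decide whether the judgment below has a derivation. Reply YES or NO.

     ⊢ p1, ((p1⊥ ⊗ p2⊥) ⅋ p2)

Derivation trace:
[⅋]  ⊢ p1, ((p1⊥ ⊗ p2⊥) ⅋ p2)
  [⊗]  ⊢ p1, p2, (p1⊥ ⊗ p2⊥)
    [Ax]  ⊢ p1, p1⊥
    [Ax]  ⊢ p2, p2⊥

Result: YES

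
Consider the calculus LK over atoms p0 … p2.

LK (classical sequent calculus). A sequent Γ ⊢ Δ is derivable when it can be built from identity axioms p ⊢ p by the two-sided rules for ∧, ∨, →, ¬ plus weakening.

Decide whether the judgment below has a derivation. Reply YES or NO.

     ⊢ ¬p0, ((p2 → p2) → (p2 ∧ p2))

Truth-table refutation:
  v=000: Γ:[] Δ:[¬p0=T, ((p2 → p2) → (p2 ∧ p2))=F] refutes=False
  v=001: Γ:[] Δ:[¬p0=T, ((p2 → p2) → (p2 ∧ p2))=T] refutes=False
  v=010: Γ:[] Δ:[¬p0=T, ((p2 → p2) → (p2 ∧ p2))=F] refutes=False
  v=011: Γ:[] Δ:[¬p0=T, ((p2 → p2) → (p2 ∧ p2))=T] refutes=False
  v=100: Γ:[] Δ:[¬p0=F, ((p2 → p2) → (p2 ∧ p2))=F] refutes=True  ← countermodel

Result: NO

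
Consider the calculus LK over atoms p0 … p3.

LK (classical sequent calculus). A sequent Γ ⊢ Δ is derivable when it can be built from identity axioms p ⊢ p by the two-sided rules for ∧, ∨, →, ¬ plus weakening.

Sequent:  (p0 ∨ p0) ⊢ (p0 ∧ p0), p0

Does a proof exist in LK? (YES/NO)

Derivation trace:
[∨L] (p0 ∨ p0) ⊢ (p0 ∧ p0), p0
  [∧R] p0 ⊢ (p0 ∧ p0)
    [Ax] p0 ⊢ p0
    [Ax] p0 ⊢ p0
  [Ax] p0 ⊢ p0

Result: YES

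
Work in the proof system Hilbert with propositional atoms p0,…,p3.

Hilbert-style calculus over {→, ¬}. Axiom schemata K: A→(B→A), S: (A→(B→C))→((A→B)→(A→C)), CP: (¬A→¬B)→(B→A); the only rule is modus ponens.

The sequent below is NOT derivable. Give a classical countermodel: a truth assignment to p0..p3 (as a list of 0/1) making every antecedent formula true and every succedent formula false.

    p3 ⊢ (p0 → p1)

Search for a countermodel by truth-table:
  v=0000: Γ:[p3=F] Δ:[(p0 → p1)=T] refutes=False
  v=0001: Γ:[p3=T] Δ:[(p0 → p1)=T] refutes=False
  v=0010: Γ:[p3=F] Δ:[(p0 → p1)=T] refutes=False
  v=0011: Γ:[p3=T] Δ:[(p0 → p1)=T] refutes=False
  v=0100: Γ:[p3=F] Δ:[(p0 → p1)=T] refutes=False
  v=0101: Γ:[p3=T] Δ:[(p0 → p1)=T] refutes=False
  v=0110: Γ:[p3=F] Δ:[(p0 → p1)=T] refutes=False
  v=0111: Γ:[p3=T] Δ:[(p0 → p1)=T] refutes=False
  v=1000: Γ:[p3=F] Δ:[(p0 → p1)=F] refutes=False
  v=1001: Γ:[p3=T] Δ:[(p0 → p1)=F] refutes=True  ← countermodel

Result: [1, 0, 0, 1]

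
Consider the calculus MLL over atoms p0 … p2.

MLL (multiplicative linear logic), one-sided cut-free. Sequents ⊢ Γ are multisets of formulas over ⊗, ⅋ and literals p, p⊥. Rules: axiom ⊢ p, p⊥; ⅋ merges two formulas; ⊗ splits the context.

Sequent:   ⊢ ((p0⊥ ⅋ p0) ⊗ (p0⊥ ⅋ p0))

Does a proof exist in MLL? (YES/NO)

Proof tree:
[⊗]  ⊢ ((p0⊥ ⅋ p0) ⊗ (p0⊥ ⅋ p0))
  [⅋]  ⊢ (p0⊥ ⅋ p0)
    [Ax]  ⊢ p0, p0⊥
  [⅋]  ⊢ (p0⊥ ⅋ p0)
    [Ax]  ⊢ p0, p0⊥

Result: YES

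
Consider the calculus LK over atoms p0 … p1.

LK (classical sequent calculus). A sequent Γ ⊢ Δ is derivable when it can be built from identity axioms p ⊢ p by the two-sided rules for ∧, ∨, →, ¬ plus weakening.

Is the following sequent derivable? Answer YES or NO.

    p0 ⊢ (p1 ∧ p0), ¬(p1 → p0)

Search for a countermodel by truth-table:
  v=00: Γ:[p0=F] Δ:[(p1 ∧ p0)=F, ¬(p1 → p0)=F] refutes=False
  v=01: Γ:[p0=F] Δ:[(p1 ∧ p0)=F, ¬(p1 → p0)=T] refutes=False
  v=10: Γ:[p0=T] Δ:[(p1 ∧ p0)=F, ¬(p1 → p0)=F] refutes=True  ← countermodel

Result: NO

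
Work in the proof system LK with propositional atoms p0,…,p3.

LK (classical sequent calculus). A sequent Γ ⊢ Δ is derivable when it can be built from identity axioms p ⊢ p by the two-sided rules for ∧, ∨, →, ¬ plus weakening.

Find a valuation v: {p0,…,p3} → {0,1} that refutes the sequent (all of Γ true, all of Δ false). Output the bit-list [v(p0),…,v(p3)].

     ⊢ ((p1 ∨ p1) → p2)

Enumerate valuations to refute Γ ⊢ Δ:
  v=0000: Γ:[] Δ:[((p1 ∨ p1) → p2)=T] refutes=False
  v=0001: Γ:[] Δ:[((p1 ∨ p1) → p2)=T] refutes=False
  v=0010: Γ:[] Δ:[((p1 ∨ p1) → p2)=T] refutes=False
  v=0011: Γ:[] Δ:[((p1 ∨ p1) → p2)=T] refutes=False
  v=0100: Γ:[] Δ:[((p1 ∨ p1) → p2)=F] refutes=True  ← countermodel

Result: [0, 1, 0, 0]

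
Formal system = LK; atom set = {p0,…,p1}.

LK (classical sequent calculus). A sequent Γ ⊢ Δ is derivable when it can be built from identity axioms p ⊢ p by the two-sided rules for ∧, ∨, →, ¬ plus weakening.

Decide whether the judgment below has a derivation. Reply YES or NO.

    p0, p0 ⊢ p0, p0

Proof tree:
[WR] p0, p0 ⊢ p0, p0
  [WL] p0, p0 ⊢ p0
    [Ax] p0 ⊢ p0

Result: YES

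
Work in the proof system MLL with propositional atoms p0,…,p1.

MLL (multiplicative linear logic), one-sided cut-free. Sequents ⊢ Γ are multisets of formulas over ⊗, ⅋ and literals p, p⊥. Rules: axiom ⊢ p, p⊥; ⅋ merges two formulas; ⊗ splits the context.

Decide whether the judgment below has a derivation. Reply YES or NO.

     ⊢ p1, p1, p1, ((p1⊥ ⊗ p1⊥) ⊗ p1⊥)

Derivation trace:
[⊗]  ⊢ p1, p1, p1, ((p1⊥ ⊗ p1⊥) ⊗ p1⊥)
  [⊗]  ⊢ p1, p1, (p1⊥ ⊗ p1⊥)
    [Ax]  ⊢ p1, p1⊥
    [Ax]  ⊢ p1, p1⊥
  [Ax]  ⊢ p1, p1⊥

Result: YES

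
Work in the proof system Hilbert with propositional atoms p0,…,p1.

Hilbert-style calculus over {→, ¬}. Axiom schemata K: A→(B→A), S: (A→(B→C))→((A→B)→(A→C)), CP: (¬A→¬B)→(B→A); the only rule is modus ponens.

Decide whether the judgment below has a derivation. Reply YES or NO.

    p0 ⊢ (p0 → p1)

Search for a countermodel by truth-table:
  v=00: Γ:[p0=F] Δ:[(p0 → p1)=T] refutes=False
  v=01: Γ:[p0=F] Δ:[(p0 → p1)=T] refutes=False
  v=10: Γ:[p0=T] Δ:[(p0 → p1)=F] refutes=True  ← countermodel

Result: NO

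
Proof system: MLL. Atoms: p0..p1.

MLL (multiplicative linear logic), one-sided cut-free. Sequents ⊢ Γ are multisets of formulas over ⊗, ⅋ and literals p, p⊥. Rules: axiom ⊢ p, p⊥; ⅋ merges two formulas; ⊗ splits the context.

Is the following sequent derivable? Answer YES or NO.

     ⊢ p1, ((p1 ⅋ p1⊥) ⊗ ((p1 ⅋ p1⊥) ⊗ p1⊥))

Proof tree:
[⊗]  ⊢ p1, ((p1 ⅋ p1⊥) ⊗ ((p1 ⅋ p1⊥) ⊗ p1⊥))
  [⅋]  ⊢ (p1 ⅋ p1⊥)
    [Ax]  ⊢ p1, p1⊥
  [⊗]  ⊢ p1, ((p1 ⅋ p1⊥) ⊗ p1⊥)
    [⅋]  ⊢ (p1 ⅋ p1⊥)
      [Ax]  ⊢ p1, p1⊥
    [Ax]  ⊢ p1, p1⊥

Result: YES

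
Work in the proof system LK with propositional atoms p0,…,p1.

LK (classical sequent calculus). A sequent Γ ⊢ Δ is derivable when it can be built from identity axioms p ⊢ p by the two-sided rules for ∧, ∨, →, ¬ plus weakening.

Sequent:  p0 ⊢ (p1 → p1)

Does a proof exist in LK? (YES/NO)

Proof tree:
[WL] p0 ⊢ (p1 → p1)
  [→R]  ⊢ (p1 → p1)
    [Ax] p1 ⊢ p1

Result: YES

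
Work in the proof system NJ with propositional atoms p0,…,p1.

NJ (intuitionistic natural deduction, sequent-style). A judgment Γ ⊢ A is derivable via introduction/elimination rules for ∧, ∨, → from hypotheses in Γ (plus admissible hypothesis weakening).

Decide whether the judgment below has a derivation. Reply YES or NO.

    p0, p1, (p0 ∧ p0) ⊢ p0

Derivation (root first):
[Wk] p0, p1, (p0 ∧ p0) ⊢ p0
  [Wk] p0, p1 ⊢ p0
    [Ax] p0 ⊢ p0

Result: YES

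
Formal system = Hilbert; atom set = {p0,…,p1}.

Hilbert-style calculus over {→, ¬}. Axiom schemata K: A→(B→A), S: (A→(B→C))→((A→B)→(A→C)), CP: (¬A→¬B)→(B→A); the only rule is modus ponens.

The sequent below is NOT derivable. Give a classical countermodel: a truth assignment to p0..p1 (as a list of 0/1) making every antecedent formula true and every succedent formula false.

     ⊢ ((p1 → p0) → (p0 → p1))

Enumerate valuations to refute Γ ⊢ Δ:
  v=00: Γ:[] Δ:[((p1 → p0) → (p0 → p1))=T] refutes=False
  v=01: Γ:[] Δ:[((p1 → p0) → (p0 → p1))=T] refutes=False
  v=10: Γ:[] Δ:[((p1 → p0) → (p0 → p1))=F] refutes=True  ← countermodel

Result: [1, 0]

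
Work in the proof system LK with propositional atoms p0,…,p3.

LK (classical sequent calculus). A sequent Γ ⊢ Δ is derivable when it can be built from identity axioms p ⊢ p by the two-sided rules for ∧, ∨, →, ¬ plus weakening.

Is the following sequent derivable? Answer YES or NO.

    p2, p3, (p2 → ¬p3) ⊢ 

Proof tree:
[→L] p2, p3, (p2 → ¬p3) ⊢ 
  [Ax] p2 ⊢ p2
  [¬L] p3, ¬p3 ⊢ 
    [Ax] p3 ⊢ p3

Result: YES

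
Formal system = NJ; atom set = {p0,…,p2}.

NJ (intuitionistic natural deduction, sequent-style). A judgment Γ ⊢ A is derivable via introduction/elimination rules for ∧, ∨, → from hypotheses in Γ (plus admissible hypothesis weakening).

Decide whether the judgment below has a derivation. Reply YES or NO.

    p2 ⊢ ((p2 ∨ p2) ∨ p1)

Derivation (root first):
[∨I₁] p2 ⊢ ((p2 ∨ p2) ∨ p1)
  [∨I₂] p2 ⊢ (p2 ∨ p2)
    [Ax] p2 ⊢ p2

Result: YES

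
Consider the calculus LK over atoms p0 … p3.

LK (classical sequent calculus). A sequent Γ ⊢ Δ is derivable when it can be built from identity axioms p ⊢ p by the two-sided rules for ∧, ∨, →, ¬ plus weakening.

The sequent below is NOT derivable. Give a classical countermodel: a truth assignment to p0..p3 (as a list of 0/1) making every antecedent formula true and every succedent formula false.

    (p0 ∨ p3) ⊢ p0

Search for a countermodel by truth-table:
  v=0000: Γ:[(p0 ∨ p3)=F] Δ:[p0=F] refutes=False
  v=0001: Γ:[(p0 ∨ p3)=T] Δ:[p0=F] refutes=True  ← countermodel

Result: [0, 0, 0, 1]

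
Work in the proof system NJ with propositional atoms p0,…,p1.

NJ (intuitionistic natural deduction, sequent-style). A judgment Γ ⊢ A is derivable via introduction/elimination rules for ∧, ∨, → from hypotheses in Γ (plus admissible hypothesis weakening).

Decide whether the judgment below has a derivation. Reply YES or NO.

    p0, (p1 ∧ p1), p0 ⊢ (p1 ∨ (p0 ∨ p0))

Derivation trace:
[∨I₂] p0, (p1 ∧ p1), p0 ⊢ (p1 ∨ (p0 ∨ p0))
  [Wk] p0, (p1 ∧ p1), p0 ⊢ (p0 ∨ p0)
    [Wk] p0, (p1 ∧ p1) ⊢ (p0 ∨ p0)
      [∨I₂] p0 ⊢ (p0 ∨ p0)
        [Ax] p0 ⊢ p0

Result: YES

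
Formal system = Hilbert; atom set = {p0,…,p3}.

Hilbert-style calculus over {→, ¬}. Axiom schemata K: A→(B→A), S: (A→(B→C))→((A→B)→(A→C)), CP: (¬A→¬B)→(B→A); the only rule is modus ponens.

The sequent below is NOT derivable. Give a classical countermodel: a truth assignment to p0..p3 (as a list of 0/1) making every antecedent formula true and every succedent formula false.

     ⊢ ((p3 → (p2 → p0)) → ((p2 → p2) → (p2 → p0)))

Search for a countermodel by truth-table:
  v=0000: Γ:[] Δ:[((p3 → (p2 → p0)) → ((p2 → p2) → (p2 → p0)))=T] refutes=False
  v=0001: Γ:[] Δ:[((p3 → (p2 → p0)) → ((p2 → p2) → (p2 → p0)))=T] refutes=False
  v=0010: Γ:[] Δ:[((p3 → (p2 → p0)) → ((p2 → p2) → (p2 → p0)))=F] refutes=True  ← countermodel

Result: [0, 0, 1, 0]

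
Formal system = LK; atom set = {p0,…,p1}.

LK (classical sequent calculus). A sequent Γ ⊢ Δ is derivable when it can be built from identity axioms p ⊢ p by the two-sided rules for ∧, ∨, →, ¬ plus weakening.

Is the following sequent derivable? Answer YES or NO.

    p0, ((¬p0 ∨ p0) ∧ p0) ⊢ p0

Derivation (root first):
[∧L] p0, ((¬p0 ∨ p0) ∧ p0) ⊢ p0
  [WL] p0, (¬p0 ∨ p0), p0 ⊢ p0
    [∨L] p0, (¬p0 ∨ p0) ⊢ p0
      [¬L] p0, ¬p0 ⊢ 
        [Ax] p0 ⊢ p0
      [Ax] p0 ⊢ p0

Result: YES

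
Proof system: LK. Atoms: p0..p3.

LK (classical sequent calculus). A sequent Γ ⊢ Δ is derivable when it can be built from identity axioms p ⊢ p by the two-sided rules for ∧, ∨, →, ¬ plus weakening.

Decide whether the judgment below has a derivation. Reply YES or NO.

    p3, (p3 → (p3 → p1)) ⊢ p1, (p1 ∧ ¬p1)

Derivation trace:
[∧R] p3, (p3 → (p3 → p1)) ⊢ p1, (p1 ∧ ¬p1)
  [→L] p3, (p3 → (p3 → p1)) ⊢ p1
    [Ax] p3 ⊢ p3
    [→L] p3, (p3 → p1) ⊢ p1
      [Ax] p3 ⊢ p3
      [Ax] p1 ⊢ p1
  [¬R]  ⊢ p1, ¬p1
    [Ax] p1 ⊢ p1

Result: YES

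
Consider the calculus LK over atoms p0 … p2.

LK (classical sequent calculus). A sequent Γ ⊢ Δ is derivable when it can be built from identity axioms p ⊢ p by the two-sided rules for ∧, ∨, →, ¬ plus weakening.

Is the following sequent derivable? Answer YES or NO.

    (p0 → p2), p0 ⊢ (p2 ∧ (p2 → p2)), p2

Proof tree:
[WR] (p0 → p2), p0 ⊢ (p2 ∧ (p2 → p2)), p2
  [∧R] (p0 → p2), p0 ⊢ (p2 ∧ (p2 → p2))
    [→L] p0, (p0 → p2) ⊢ p2
      [Ax] p0 ⊢ p0
      [Ax] p2 ⊢ p2
    [→R]  ⊢ (p2 → p2)
      [Ax] p2 ⊢ p2

Result: YES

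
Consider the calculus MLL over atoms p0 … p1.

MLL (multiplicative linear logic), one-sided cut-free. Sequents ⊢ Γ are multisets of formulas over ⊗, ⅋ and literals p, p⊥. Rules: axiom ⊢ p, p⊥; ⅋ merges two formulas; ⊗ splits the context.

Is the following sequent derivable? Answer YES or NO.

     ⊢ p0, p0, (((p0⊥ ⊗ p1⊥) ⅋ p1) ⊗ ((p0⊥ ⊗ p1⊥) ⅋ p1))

Proof tree:
[⊗]  ⊢ p0, p0, (((p0⊥ ⊗ p1⊥) ⅋ p1) ⊗ ((p0⊥ ⊗ p1⊥) ⅋ p1))
  [⅋]  ⊢ p0, ((p0⊥ ⊗ p1⊥) ⅋ p1)
    [⊗]  ⊢ p0, p1, (p0⊥ ⊗ p1⊥)
      [Ax]  ⊢ p0, p0⊥
      [Ax]  ⊢ p1, p1⊥
  [⅋]  ⊢ p0, ((p0⊥ ⊗ p1⊥) ⅋ p1)
    [⊗]  ⊢ p0, p1, (p0⊥ ⊗ p1⊥)
      [Ax]  ⊢ p0, p0⊥
      [Ax]  ⊢ p1, p1⊥

Result: YES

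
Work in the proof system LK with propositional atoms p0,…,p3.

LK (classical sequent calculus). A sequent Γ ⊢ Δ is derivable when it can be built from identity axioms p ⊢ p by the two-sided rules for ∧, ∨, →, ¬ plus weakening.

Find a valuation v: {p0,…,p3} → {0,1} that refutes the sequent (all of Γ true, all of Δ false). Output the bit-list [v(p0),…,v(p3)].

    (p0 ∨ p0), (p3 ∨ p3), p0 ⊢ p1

Search for a countermodel by truth-table:
  v=0000: Γ:[(p0 ∨ p0)=F, (p3 ∨ p3)=F, p0=F] Δ:[p1=F] refutes=False
  v=0001: Γ:[(p0 ∨ p0)=F, (p3 ∨ p3)=T, p0=F] Δ:[p1=F] refutes=False
  v=0010: Γ:[(p0 ∨ p0)=F, (p3 ∨ p3)=F, p0=F] Δ:[p1=F] refutes=False
  v=0011: Γ:[(p0 ∨ p0)=F, (p3 ∨ p3)=T, p0=F] Δ:[p1=F] refutes=False
  v=0100: Γ:[(p0 ∨ p0)=F, (p3 ∨ p3)=F, p0=F] Δ:[p1=T] refutes=False
  v=0101: Γ:[(p0 ∨ p0)=F, (p3 ∨ p3)=T, p0=F] Δ:[p1=T] refutes=False
  v=0110: Γ:[(p0 ∨ p0)=F, (p3 ∨ p3)=F, p0=F] Δ:[p1=T] refutes=False
  v=0111: Γ:[(p0 ∨ p0)=F, (p3 ∨ p3)=T, p0=F] Δ:[p1=T] refutes=False
  v=1000: Γ:[(p0 ∨ p0)=T, (p3 ∨ p3)=F, p0=T] Δ:[p1=F] refutes=False
  v=1001: Γ:[(p0 ∨ p0)=T, (p3 ∨ p3)=T, p0=T] Δ:[p1=F] refutes=True  ← countermodel

Result: [1, 0, 0, 1]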